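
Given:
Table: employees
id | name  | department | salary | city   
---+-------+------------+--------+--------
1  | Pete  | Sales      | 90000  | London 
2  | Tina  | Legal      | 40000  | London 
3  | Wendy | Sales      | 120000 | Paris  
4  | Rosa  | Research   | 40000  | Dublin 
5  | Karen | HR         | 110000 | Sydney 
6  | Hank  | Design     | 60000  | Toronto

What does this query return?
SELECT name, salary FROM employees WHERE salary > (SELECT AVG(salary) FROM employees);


Subquery: AVG(salary) = 76666.67
Filtering: salary > 76666.67
  Pete (90000) -> MATCH
  Wendy (120000) -> MATCH
  Karen (110000) -> MATCH


3 rows:
Pete, 90000
Wendy, 120000
Karen, 110000


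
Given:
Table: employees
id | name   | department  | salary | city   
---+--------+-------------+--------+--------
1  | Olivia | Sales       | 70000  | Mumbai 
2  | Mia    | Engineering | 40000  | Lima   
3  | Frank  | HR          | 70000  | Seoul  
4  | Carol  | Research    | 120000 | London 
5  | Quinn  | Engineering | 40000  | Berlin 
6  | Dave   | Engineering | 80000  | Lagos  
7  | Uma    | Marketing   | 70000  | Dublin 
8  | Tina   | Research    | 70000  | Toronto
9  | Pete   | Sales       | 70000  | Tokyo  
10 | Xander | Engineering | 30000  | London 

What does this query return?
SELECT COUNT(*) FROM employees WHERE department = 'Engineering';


Counting rows where department = 'Engineering'
  Mia -> MATCH
  Quinn -> MATCH
  Dave -> MATCH
  Xander -> MATCH


4


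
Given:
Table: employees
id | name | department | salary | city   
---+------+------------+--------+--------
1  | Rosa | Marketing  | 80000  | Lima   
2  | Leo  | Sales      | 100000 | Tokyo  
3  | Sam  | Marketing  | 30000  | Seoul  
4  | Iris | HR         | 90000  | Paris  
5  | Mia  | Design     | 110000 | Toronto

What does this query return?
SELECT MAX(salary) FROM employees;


Salaries: 80000, 100000, 30000, 90000, 110000
MAX = 110000

110000


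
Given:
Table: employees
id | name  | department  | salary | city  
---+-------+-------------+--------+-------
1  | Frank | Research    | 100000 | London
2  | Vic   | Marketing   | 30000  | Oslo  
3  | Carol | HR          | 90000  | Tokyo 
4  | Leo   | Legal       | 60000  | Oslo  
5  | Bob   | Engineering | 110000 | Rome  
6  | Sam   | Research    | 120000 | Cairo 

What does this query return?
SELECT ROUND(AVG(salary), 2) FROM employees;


SUM(salary) = 510000
COUNT = 6
ROUND(AVG, 2) = ROUND(510000 / 6, 2) = 85000.0

85000.0


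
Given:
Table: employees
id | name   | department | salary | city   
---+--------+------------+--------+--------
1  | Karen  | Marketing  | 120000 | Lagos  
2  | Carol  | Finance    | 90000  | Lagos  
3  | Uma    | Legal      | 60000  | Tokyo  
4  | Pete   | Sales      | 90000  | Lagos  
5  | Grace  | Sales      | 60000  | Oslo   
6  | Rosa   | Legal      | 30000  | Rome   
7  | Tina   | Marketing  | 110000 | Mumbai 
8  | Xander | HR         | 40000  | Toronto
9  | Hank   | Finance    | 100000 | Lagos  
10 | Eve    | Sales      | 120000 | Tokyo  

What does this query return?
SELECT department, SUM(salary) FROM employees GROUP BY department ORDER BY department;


Summing salary within each department:
  Finance: 90000 + 100000 = 190000
  HR: 40000 = 40000
  Legal: 60000 + 30000 = 90000
  Marketing: 120000 + 110000 = 230000
  Sales: 90000 + 60000 + 120000 = 270000


5 groups:
Finance, 190000
HR, 40000
Legal, 90000
Marketing, 230000
Sales, 270000


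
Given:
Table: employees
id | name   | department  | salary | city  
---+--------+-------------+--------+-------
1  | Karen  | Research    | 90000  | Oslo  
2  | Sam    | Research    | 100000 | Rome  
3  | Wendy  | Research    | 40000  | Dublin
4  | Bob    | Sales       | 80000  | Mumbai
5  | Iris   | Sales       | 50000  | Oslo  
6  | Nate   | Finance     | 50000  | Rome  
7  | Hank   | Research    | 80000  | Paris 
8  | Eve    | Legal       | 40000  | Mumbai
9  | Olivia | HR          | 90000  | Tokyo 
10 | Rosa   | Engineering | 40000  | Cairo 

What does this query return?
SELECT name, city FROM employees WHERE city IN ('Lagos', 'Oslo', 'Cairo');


Filtering: city IN ('Lagos', 'Oslo', 'Cairo')
Matching: 3 rows

3 rows:
Karen, Oslo
Iris, Oslo
Rosa, Cairo


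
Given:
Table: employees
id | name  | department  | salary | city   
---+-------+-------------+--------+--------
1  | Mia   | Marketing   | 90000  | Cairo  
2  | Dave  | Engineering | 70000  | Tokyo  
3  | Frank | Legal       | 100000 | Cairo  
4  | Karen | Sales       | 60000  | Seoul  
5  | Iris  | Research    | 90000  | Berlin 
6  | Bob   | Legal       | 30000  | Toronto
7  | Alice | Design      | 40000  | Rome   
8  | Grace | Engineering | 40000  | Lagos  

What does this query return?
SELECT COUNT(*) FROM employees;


COUNT(*) counts all rows

8


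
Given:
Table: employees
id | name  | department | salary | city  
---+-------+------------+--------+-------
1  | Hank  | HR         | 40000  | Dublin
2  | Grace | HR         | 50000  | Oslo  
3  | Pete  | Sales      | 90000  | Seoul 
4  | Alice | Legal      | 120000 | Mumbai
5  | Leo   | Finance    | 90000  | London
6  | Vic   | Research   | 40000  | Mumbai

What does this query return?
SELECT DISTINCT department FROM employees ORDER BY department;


All 'department' values (row order): HR, HR, Sales, Legal, Finance, Research
Removing duplicates leaves 5 unique value(s).

5 values:
Finance
HR
Legal
Research
Sales


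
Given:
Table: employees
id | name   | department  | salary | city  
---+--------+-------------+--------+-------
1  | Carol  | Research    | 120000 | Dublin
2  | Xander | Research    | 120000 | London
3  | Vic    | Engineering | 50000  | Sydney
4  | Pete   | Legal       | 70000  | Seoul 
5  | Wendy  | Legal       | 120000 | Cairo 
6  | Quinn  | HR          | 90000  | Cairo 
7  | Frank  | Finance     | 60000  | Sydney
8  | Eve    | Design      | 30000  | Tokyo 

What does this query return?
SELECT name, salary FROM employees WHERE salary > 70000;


Filtering: salary > 70000
Matching: 4 rows

4 rows:
Carol, 120000
Xander, 120000
Wendy, 120000
Quinn, 90000


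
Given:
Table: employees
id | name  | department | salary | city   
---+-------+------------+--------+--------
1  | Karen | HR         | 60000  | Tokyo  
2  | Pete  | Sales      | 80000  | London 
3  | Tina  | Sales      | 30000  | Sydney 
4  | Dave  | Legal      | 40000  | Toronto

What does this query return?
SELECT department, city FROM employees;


Projecting columns: department, city

4 rows:
HR, Tokyo
Sales, London
Sales, Sydney
Legal, Toronto


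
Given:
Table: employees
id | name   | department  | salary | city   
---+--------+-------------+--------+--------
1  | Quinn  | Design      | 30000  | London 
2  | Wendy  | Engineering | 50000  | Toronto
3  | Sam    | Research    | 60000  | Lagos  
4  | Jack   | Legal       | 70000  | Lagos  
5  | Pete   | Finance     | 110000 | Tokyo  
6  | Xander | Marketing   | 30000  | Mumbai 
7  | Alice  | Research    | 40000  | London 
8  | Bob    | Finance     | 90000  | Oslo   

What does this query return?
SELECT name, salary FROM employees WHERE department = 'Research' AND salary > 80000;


Filtering: department = 'Research' AND salary > 80000
Matching: 0 rows

Empty result set (0 rows)


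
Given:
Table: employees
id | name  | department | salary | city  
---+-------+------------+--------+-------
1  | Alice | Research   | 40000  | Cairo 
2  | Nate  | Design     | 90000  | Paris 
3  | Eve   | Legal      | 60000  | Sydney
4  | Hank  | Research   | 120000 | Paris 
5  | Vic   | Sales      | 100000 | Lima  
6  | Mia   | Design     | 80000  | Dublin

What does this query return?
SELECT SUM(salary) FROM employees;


SUM(salary) = 40000 + 90000 + 60000 + 120000 + 100000 + 80000 = 490000

490000


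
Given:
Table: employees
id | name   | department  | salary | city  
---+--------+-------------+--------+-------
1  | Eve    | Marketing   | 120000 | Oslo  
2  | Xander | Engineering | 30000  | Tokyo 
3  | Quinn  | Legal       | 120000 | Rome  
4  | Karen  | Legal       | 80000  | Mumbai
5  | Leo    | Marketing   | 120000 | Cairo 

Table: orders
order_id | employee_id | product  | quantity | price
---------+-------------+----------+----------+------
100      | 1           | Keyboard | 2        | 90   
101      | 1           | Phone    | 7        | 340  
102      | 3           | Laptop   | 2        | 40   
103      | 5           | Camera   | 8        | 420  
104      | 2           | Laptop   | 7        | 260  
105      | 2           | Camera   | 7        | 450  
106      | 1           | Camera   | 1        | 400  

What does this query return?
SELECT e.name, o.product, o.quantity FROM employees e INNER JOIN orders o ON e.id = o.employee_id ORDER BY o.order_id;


Joining employees.id = orders.employee_id:
  employee Eve (id=1) -> order Keyboard
  employee Eve (id=1) -> order Phone
  employee Quinn (id=3) -> order Laptop
  employee Leo (id=5) -> order Camera
  employee Xander (id=2) -> order Laptop
  employee Xander (id=2) -> order Camera
  employee Eve (id=1) -> order Camera


7 rows:
Eve, Keyboard, 2
Eve, Phone, 7
Quinn, Laptop, 2
Leo, Camera, 8
Xander, Laptop, 7
Xander, Camera, 7
Eve, Camera, 1


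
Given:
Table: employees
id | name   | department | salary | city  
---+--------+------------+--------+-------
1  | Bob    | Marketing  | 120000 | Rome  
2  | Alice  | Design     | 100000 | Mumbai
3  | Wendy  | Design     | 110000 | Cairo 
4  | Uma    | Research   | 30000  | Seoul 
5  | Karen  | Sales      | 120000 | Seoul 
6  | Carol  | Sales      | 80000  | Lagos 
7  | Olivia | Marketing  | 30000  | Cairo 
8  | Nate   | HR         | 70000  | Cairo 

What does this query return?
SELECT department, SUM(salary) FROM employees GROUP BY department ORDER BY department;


Summing salary within each department:
  Design: 100000 + 110000 = 210000
  HR: 70000 = 70000
  Marketing: 120000 + 30000 = 150000
  Research: 30000 = 30000
  Sales: 120000 + 80000 = 200000


5 groups:
Design, 210000
HR, 70000
Marketing, 150000
Research, 30000
Sales, 200000


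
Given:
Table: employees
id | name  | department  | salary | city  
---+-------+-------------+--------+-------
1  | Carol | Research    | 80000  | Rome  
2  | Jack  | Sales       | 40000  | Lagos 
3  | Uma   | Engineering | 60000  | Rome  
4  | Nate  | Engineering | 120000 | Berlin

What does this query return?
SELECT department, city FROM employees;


Projecting columns: department, city

4 rows:
Research, Rome
Sales, Lagos
Engineering, Rome
Engineering, Berlin


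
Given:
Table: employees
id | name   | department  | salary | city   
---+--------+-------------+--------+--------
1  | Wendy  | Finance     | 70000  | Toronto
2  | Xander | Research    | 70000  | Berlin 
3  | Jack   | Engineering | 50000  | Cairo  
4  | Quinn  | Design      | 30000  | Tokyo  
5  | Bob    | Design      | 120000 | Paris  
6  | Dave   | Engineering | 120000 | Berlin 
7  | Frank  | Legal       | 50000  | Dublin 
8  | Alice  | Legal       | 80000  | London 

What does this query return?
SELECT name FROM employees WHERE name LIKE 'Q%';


LIKE 'Q%' matches names starting with 'Q'
Matching: 1

1 rows:
Quinn


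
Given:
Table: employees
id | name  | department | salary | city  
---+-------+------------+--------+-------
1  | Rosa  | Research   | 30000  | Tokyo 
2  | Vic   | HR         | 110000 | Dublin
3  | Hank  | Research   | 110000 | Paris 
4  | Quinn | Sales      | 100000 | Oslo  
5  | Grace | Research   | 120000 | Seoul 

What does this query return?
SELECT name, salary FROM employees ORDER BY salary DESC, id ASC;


Sorting by salary DESC, then id ASC for ties

5 rows:
Grace, 120000
Vic, 110000
Hank, 110000
Quinn, 100000
Rosa, 30000


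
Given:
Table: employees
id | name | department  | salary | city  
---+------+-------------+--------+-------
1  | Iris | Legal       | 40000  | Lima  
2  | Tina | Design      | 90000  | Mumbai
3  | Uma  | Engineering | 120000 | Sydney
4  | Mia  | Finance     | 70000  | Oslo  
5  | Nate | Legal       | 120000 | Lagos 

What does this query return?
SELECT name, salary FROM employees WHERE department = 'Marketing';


Filtering: department = 'Marketing'
Matching rows: 0

Empty result set (0 rows)


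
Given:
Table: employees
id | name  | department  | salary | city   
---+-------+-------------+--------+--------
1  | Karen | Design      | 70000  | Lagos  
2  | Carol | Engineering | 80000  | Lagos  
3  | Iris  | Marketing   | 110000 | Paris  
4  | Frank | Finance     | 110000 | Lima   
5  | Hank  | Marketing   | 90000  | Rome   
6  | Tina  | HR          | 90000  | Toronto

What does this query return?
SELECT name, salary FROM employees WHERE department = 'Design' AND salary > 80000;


Filtering: department = 'Design' AND salary > 80000
Matching: 0 rows

Empty result set (0 rows)


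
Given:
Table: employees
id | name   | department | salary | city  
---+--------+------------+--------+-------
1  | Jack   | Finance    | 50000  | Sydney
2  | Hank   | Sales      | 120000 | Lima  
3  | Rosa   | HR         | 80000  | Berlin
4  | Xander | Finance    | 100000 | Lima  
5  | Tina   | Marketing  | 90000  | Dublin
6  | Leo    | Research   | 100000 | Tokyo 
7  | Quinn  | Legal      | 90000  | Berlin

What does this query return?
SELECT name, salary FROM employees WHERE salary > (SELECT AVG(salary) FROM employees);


Subquery: AVG(salary) = 90000.0
Filtering: salary > 90000.0
  Hank (120000) -> MATCH
  Xander (100000) -> MATCH
  Leo (100000) -> MATCH


3 rows:
Hank, 120000
Xander, 100000
Leo, 100000


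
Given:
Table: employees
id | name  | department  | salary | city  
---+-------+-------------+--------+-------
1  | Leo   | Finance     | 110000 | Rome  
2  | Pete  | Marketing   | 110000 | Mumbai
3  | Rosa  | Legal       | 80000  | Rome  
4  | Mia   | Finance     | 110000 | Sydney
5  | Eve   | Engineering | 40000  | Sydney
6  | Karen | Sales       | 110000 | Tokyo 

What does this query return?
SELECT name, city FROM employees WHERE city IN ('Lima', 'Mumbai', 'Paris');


Filtering: city IN ('Lima', 'Mumbai', 'Paris')
Matching: 1 rows

1 rows:
Pete, Mumbai


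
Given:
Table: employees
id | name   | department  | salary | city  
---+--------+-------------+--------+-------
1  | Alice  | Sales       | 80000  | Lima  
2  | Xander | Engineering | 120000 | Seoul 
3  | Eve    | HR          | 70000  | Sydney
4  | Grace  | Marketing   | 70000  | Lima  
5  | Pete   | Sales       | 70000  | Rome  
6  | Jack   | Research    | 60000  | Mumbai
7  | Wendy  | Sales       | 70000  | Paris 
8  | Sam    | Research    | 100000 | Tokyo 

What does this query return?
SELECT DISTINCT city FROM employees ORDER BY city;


All 'city' values (row order): Lima, Seoul, Sydney, Lima, Rome, Mumbai, Paris, Tokyo
Removing duplicates leaves 7 unique value(s).

7 values:
Lima
Mumbai
Paris
Rome
Seoul
Sydney
Tokyo


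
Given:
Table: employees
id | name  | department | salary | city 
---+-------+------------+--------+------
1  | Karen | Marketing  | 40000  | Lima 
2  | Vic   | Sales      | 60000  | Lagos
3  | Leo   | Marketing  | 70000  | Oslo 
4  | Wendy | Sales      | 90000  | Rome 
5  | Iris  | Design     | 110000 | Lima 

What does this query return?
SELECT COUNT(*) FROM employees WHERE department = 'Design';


Counting rows where department = 'Design'
  Iris -> MATCH


1


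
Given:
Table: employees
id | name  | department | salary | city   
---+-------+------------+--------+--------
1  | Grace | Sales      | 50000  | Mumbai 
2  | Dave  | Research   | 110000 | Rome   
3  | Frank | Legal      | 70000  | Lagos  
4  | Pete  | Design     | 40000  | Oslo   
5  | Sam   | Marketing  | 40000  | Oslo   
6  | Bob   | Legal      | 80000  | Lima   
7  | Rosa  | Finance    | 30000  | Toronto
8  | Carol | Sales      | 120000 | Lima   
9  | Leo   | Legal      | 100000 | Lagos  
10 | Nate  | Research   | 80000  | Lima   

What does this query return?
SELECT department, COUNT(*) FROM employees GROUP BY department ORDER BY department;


Assigning each row to its department group:
  Grace -> Sales
  Dave -> Research
  Frank -> Legal
  Pete -> Design
  Sam -> Marketing
  Bob -> Legal
  Rosa -> Finance
  Carol -> Sales
  Leo -> Legal
  Nate -> Research


6 groups:
Design, 1
Finance, 1
Legal, 3
Marketing, 1
Research, 2
Sales, 2


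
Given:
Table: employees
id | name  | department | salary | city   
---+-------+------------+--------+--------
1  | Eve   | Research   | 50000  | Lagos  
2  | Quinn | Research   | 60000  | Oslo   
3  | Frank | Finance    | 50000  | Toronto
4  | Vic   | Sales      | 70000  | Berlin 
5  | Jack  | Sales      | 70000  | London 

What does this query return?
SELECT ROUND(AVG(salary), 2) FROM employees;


SUM(salary) = 300000
COUNT = 5
ROUND(AVG, 2) = ROUND(300000 / 5, 2) = 60000.0

60000.0


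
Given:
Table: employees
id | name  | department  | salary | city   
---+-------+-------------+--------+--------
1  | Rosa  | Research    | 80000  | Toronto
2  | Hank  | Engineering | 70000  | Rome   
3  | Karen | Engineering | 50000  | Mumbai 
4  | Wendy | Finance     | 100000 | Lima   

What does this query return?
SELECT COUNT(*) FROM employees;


COUNT(*) counts all rows

4


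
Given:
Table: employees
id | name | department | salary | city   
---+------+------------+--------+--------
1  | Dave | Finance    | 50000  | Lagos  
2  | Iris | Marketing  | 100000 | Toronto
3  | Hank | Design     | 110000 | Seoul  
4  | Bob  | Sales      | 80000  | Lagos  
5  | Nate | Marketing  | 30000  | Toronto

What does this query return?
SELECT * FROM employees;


SELECT * returns all 5 rows with all columns

5 rows:
1, Dave, Finance, 50000, Lagos
2, Iris, Marketing, 100000, Toronto
3, Hank, Design, 110000, Seoul
4, Bob, Sales, 80000, Lagos
5, Nate, Marketing, 30000, Toronto


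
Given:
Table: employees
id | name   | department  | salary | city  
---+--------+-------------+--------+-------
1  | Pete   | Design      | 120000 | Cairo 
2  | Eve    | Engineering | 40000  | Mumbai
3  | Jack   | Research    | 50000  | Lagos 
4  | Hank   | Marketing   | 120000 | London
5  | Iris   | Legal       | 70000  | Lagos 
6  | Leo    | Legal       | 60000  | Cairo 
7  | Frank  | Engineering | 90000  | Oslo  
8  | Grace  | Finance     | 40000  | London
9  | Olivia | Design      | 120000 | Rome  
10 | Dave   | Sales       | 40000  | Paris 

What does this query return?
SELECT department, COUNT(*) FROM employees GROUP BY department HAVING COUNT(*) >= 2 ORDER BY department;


Groups with count >= 2:
  Design: 2 -> PASS
  Engineering: 2 -> PASS
  Legal: 2 -> PASS
  Finance: 1 -> filtered out
  Marketing: 1 -> filtered out
  Research: 1 -> filtered out
  Sales: 1 -> filtered out


3 groups:
Design, 2
Engineering, 2
Legal, 2


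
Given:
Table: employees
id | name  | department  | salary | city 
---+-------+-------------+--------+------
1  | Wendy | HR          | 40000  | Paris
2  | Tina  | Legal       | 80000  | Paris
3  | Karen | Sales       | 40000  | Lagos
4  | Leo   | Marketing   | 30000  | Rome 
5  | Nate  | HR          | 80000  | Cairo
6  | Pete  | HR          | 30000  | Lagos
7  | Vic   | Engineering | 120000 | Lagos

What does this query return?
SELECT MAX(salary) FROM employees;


Salaries: 40000, 80000, 40000, 30000, 80000, 30000, 120000
MAX = 120000

120000


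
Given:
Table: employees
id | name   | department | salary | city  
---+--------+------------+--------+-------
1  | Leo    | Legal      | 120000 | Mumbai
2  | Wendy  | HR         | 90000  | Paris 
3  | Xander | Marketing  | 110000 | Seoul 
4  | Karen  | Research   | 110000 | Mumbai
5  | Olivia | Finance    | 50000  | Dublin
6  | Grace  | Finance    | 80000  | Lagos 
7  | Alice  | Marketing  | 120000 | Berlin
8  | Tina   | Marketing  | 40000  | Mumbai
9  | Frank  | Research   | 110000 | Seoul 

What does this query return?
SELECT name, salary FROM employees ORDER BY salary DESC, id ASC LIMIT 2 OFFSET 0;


Sort by salary DESC (id ASC tiebreak), then skip 0 and take 2
Rows 1 through 2

2 rows:
Leo, 120000
Alice, 120000


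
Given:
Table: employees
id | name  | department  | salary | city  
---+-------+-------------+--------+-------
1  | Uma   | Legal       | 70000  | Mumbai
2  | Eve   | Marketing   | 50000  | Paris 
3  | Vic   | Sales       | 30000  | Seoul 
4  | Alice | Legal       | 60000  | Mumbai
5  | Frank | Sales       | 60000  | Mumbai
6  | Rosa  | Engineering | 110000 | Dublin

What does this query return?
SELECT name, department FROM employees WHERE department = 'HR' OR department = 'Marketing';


Filtering: department = 'HR' OR 'Marketing'
Matching: 1 rows

1 rows:
Eve, Marketing


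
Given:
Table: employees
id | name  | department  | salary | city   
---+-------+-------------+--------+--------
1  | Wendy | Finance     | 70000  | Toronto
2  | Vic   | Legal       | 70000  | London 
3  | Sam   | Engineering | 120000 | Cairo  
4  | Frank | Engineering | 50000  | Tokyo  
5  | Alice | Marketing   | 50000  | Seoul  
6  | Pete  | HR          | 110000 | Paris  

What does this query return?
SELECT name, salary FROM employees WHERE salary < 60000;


Filtering: salary < 60000
Matching: 2 rows

2 rows:
Frank, 50000
Alice, 50000


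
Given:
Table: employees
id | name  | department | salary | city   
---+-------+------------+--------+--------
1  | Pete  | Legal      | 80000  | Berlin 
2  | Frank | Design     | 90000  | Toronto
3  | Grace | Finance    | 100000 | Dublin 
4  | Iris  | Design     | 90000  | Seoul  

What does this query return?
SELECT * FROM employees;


SELECT * returns all 4 rows with all columns

4 rows:
1, Pete, Legal, 80000, Berlin
2, Frank, Design, 90000, Toronto
3, Grace, Finance, 100000, Dublin
4, Iris, Design, 90000, Seoul


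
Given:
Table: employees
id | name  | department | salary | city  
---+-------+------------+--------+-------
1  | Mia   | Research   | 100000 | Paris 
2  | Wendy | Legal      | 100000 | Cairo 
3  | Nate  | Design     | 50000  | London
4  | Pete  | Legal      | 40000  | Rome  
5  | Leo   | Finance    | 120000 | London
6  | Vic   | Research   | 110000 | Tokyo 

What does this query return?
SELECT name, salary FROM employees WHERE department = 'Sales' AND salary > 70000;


Filtering: department = 'Sales' AND salary > 70000
Matching: 0 rows

Empty result set (0 rows)


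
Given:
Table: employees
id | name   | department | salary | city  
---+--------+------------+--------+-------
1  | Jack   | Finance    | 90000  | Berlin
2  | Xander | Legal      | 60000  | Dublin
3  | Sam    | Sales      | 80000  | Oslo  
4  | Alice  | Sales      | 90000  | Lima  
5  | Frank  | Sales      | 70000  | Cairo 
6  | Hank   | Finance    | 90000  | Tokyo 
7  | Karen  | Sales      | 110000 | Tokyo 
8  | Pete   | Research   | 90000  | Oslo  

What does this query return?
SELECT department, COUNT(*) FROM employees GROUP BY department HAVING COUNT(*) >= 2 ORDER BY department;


Groups with count >= 2:
  Finance: 2 -> PASS
  Sales: 4 -> PASS
  Legal: 1 -> filtered out
  Research: 1 -> filtered out


2 groups:
Finance, 2
Sales, 4


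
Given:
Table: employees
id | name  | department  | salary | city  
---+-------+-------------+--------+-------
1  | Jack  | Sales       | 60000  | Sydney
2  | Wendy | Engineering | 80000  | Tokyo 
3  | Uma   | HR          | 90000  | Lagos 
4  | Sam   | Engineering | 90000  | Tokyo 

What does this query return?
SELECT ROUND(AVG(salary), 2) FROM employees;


SUM(salary) = 320000
COUNT = 4
ROUND(AVG, 2) = ROUND(320000 / 4, 2) = 80000.0

80000.0


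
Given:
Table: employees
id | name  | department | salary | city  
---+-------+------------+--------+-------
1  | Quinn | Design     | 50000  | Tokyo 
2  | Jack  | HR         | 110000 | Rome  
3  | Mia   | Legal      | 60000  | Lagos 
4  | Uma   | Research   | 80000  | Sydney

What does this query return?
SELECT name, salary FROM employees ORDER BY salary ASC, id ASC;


Sorting by salary ASC, then id ASC for ties

4 rows:
Quinn, 50000
Mia, 60000
Uma, 80000
Jack, 110000


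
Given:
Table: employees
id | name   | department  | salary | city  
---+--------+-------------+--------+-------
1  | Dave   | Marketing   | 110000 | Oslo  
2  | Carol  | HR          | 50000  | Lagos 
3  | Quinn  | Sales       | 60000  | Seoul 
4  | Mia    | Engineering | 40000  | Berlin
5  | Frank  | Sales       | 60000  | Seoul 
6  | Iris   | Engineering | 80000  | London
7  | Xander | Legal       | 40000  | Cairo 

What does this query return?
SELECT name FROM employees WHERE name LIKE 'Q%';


LIKE 'Q%' matches names starting with 'Q'
Matching: 1

1 rows:
Quinn


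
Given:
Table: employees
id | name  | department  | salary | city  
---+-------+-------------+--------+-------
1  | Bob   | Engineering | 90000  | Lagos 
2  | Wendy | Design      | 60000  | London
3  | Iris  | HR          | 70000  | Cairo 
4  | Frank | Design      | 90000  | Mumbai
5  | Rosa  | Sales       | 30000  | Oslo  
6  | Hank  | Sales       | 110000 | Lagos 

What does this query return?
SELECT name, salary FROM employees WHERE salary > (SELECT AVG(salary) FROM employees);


Subquery: AVG(salary) = 75000.0
Filtering: salary > 75000.0
  Bob (90000) -> MATCH
  Frank (90000) -> MATCH
  Hank (110000) -> MATCH


3 rows:
Bob, 90000
Frank, 90000
Hank, 110000


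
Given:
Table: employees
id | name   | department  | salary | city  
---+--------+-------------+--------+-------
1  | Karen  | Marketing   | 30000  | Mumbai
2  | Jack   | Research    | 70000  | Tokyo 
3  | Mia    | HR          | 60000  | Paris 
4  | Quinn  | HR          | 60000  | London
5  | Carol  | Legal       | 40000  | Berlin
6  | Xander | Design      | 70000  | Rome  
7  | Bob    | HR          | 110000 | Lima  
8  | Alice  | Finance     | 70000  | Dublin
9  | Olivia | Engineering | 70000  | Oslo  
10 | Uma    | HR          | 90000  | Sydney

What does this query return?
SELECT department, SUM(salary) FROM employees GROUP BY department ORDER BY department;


Summing salary within each department:
  Design: 70000 = 70000
  Engineering: 70000 = 70000
  Finance: 70000 = 70000
  HR: 60000 + 60000 + 110000 + 90000 = 320000
  Legal: 40000 = 40000
  Marketing: 30000 = 30000
  Research: 70000 = 70000


7 groups:
Design, 70000
Engineering, 70000
Finance, 70000
HR, 320000
Legal, 40000
Marketing, 30000
Research, 70000


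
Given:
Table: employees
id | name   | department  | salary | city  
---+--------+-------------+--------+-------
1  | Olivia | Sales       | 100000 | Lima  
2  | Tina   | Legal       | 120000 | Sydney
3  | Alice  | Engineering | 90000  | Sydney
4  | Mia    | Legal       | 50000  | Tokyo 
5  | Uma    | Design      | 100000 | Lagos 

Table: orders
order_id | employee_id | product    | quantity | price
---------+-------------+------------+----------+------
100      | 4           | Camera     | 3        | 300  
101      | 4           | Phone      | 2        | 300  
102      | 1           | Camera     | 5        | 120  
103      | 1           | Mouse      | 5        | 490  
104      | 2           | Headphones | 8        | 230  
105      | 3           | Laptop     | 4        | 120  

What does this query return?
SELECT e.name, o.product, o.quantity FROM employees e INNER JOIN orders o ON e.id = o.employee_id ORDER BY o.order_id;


Joining employees.id = orders.employee_id:
  employee Mia (id=4) -> order Camera
  employee Mia (id=4) -> order Phone
  employee Olivia (id=1) -> order Camera
  employee Olivia (id=1) -> order Mouse
  employee Tina (id=2) -> order Headphones
  employee Alice (id=3) -> order Laptop


6 rows:
Mia, Camera, 3
Mia, Phone, 2
Olivia, Camera, 5
Olivia, Mouse, 5
Tina, Headphones, 8
Alice, Laptop, 4


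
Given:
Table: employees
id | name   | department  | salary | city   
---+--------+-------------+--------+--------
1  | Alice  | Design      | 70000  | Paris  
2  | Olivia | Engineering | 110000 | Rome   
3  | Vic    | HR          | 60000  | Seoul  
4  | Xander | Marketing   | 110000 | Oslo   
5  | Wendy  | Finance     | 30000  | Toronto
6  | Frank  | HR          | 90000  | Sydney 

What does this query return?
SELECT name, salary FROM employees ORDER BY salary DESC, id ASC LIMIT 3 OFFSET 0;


Sort by salary DESC (id ASC tiebreak), then skip 0 and take 3
Rows 1 through 3

3 rows:
Olivia, 110000
Xander, 110000
Frank, 90000


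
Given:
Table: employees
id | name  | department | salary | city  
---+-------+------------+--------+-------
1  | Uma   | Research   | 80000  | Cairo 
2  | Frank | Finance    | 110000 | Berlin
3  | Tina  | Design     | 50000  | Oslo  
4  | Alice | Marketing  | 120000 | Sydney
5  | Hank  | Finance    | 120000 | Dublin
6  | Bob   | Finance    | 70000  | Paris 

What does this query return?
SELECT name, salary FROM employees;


Projecting columns: name, salary

6 rows:
Uma, 80000
Frank, 110000
Tina, 50000
Alice, 120000
Hank, 120000
Bob, 70000


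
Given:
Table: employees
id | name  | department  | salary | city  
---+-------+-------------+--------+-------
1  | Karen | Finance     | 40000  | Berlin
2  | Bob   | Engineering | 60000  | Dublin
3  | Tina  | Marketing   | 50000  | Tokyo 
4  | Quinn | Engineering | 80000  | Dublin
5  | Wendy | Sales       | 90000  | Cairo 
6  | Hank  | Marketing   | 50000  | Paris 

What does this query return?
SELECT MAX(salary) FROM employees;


Salaries: 40000, 60000, 50000, 80000, 90000, 50000
MAX = 90000

90000


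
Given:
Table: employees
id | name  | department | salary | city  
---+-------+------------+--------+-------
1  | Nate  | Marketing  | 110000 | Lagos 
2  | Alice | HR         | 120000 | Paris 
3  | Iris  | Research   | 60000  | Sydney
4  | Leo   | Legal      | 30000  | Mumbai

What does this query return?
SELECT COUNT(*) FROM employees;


COUNT(*) counts all rows

4


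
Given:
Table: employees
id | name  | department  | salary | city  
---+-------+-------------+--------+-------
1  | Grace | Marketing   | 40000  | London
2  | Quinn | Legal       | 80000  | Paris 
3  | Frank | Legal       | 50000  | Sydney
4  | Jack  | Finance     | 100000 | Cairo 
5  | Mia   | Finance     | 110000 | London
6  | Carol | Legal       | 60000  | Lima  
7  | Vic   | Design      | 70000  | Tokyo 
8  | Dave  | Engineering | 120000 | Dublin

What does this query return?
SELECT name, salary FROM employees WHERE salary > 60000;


Filtering: salary > 60000
Matching: 5 rows

5 rows:
Quinn, 80000
Jack, 100000
Mia, 110000
Vic, 70000
Dave, 120000


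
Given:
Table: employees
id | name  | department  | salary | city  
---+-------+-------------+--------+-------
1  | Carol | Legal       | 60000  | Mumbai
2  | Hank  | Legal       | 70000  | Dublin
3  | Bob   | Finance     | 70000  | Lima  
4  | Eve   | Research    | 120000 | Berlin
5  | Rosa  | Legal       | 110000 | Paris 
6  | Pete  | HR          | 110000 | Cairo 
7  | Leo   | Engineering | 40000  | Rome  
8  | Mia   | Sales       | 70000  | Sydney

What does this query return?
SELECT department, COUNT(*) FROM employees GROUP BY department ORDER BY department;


Assigning each row to its department group:
  Carol -> Legal
  Hank -> Legal
  Bob -> Finance
  Eve -> Research
  Rosa -> Legal
  Pete -> HR
  Leo -> Engineering
  Mia -> Sales


6 groups:
Engineering, 1
Finance, 1
HR, 1
Legal, 3
Research, 1
Sales, 1


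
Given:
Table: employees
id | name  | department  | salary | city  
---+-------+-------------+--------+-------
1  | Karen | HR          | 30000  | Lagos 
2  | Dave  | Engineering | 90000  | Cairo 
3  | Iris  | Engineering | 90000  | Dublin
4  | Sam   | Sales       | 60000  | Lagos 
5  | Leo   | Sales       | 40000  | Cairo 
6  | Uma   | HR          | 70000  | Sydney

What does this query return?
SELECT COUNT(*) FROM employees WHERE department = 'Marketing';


Counting rows where department = 'Marketing'


0


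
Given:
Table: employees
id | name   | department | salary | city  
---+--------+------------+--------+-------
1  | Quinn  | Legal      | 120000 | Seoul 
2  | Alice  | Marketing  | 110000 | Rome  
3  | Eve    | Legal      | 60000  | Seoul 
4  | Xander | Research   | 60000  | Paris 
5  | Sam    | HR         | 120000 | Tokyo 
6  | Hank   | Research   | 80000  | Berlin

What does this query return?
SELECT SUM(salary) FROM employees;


SUM(salary) = 120000 + 110000 + 60000 + 60000 + 120000 + 80000 = 550000

550000


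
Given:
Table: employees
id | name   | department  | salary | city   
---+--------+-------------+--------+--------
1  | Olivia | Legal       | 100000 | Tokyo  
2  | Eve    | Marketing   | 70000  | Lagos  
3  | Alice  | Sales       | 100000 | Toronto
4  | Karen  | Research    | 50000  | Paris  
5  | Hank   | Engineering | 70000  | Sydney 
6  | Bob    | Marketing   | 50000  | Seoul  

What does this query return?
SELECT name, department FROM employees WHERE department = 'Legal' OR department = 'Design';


Filtering: department = 'Legal' OR 'Design'
Matching: 1 rows

1 rows:
Olivia, Legal


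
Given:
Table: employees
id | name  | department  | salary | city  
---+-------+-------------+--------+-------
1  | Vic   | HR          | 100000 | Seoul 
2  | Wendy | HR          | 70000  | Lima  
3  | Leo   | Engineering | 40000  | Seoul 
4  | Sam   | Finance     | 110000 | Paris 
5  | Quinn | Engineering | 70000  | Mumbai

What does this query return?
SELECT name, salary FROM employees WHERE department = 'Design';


Filtering: department = 'Design'
Matching rows: 0

Empty result set (0 rows)


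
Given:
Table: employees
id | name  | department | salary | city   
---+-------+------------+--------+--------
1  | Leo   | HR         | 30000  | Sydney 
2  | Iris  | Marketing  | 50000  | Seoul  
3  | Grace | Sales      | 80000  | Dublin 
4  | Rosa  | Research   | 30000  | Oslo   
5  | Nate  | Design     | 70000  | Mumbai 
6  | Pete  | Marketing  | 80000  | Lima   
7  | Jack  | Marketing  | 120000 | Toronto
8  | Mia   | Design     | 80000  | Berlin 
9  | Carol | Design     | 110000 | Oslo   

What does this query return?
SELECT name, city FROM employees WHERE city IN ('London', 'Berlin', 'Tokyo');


Filtering: city IN ('London', 'Berlin', 'Tokyo')
Matching: 1 rows

1 rows:
Mia, Berlin


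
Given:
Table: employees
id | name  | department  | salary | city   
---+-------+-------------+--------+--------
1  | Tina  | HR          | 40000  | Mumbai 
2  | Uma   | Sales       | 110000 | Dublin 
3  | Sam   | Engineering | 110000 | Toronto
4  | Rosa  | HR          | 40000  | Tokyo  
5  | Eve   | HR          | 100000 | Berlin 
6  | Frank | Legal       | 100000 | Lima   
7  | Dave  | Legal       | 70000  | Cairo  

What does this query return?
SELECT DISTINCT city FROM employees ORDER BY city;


All 'city' values (row order): Mumbai, Dublin, Toronto, Tokyo, Berlin, Lima, Cairo
Removing duplicates leaves 7 unique value(s).

7 values:
Berlin
Cairo
Dublin
Lima
Mumbai
Tokyo
Toronto


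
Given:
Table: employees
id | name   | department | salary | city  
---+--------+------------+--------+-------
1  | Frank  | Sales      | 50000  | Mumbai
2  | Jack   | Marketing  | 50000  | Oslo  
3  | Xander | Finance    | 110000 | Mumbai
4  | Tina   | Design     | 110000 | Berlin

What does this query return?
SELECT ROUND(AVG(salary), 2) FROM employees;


SUM(salary) = 320000
COUNT = 4
ROUND(AVG, 2) = ROUND(320000 / 4, 2) = 80000.0

80000.0


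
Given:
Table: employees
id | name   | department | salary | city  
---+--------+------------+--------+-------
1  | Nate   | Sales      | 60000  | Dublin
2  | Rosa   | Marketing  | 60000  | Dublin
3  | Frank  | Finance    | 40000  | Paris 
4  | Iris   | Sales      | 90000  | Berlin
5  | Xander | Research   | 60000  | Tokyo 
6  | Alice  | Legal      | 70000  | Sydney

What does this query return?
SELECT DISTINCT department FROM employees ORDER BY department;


All 'department' values (row order): Sales, Marketing, Finance, Sales, Research, Legal
Removing duplicates leaves 5 unique value(s).

5 values:
Finance
Legal
Marketing
Research
Sales


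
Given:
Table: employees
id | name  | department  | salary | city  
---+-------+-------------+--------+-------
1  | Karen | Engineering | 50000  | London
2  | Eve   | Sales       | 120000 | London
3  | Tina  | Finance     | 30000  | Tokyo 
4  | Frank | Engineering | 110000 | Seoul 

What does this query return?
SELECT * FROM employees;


SELECT * returns all 4 rows with all columns

4 rows:
1, Karen, Engineering, 50000, London
2, Eve, Sales, 120000, London
3, Tina, Finance, 30000, Tokyo
4, Frank, Engineering, 110000, Seoul


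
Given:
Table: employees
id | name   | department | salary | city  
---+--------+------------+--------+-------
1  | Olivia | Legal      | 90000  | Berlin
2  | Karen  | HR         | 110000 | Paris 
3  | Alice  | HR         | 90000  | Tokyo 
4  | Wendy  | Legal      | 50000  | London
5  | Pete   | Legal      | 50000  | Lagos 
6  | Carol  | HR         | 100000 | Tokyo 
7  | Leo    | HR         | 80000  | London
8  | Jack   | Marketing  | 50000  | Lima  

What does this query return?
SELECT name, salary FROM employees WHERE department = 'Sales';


Filtering: department = 'Sales'
Matching rows: 0

Empty result set (0 rows)


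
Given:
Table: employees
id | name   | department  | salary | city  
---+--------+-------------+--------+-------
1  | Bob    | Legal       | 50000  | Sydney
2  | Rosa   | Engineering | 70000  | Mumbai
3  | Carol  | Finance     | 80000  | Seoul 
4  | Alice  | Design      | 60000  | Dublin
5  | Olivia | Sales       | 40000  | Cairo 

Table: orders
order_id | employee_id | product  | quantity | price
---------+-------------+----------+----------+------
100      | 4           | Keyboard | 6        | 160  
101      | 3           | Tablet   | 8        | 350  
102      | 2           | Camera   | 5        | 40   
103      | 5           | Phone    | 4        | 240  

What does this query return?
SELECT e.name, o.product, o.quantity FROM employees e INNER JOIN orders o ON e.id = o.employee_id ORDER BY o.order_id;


Joining employees.id = orders.employee_id:
  employee Alice (id=4) -> order Keyboard
  employee Carol (id=3) -> order Tablet
  employee Rosa (id=2) -> order Camera
  employee Olivia (id=5) -> order Phone


4 rows:
Alice, Keyboard, 6
Carol, Tablet, 8
Rosa, Camera, 5
Olivia, Phone, 4


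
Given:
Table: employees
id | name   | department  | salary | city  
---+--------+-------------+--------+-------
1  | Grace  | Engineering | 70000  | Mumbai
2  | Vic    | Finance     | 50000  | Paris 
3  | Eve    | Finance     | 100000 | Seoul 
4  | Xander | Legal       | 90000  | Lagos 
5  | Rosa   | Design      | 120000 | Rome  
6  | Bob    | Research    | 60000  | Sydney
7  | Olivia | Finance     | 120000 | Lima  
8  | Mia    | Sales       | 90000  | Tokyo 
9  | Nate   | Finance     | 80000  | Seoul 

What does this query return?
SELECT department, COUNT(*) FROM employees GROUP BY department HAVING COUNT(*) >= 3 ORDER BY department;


Groups with count >= 3:
  Finance: 4 -> PASS
  Design: 1 -> filtered out
  Engineering: 1 -> filtered out
  Legal: 1 -> filtered out
  Research: 1 -> filtered out
  Sales: 1 -> filtered out


1 groups:
Finance, 4


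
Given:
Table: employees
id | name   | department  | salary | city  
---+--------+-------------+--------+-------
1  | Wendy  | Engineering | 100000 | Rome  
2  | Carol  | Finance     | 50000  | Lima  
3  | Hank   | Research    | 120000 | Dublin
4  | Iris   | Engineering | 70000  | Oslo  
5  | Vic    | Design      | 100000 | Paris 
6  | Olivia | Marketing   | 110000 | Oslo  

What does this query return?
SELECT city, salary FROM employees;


Projecting columns: city, salary

6 rows:
Rome, 100000
Lima, 50000
Dublin, 120000
Oslo, 70000
Paris, 100000
Oslo, 110000


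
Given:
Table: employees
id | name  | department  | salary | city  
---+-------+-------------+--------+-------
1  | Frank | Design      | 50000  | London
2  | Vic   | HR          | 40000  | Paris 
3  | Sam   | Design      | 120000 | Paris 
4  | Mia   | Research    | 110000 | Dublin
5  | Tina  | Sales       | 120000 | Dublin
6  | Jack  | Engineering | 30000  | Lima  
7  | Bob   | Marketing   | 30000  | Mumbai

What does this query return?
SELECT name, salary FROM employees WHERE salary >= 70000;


Filtering: salary >= 70000
Matching: 3 rows

3 rows:
Sam, 120000
Mia, 110000
Tina, 120000


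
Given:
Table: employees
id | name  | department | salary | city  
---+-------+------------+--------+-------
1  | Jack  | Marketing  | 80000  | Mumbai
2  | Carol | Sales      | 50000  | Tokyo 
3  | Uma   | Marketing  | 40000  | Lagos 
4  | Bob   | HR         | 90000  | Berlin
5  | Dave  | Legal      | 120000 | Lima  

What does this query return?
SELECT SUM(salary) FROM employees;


SUM(salary) = 80000 + 50000 + 40000 + 90000 + 120000 = 380000

380000
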